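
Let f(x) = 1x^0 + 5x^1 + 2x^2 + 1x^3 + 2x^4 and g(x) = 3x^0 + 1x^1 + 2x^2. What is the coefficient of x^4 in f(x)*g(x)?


Cauchy product at x^4:
2*2 + 1*1 + 2*3
= 11

11


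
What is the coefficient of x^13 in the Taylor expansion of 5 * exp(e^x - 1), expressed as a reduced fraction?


exp(e^x - 1) = sum_{k>=0} Bell_k x^k / k!, where Bell_k is the k-th Bell number.
So the coefficient of x^13 is 5 * Bell_13 / 13!.
Computing: Bell_13 = 27644437 and 13! = 6227020800, giving
5 * 27644437/6227020800 = 27644437/1245404160.

27644437/1245404160


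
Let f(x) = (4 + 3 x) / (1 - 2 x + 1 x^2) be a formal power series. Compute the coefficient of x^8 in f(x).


Write f(x) = sum_{k>=0} a_k x^k. Multiplying both sides by 1 - 2 x + 1 x^2 gives
(1 - 2 x + 1 x^2) sum_{k>=0} a_k x^k = 4 + 3 x.
Matching coefficients:
 x^0: a_0 = 4
 x^1: a_1 - 2 a_0 = 3  =>  a_1 = 2*4 + 3 = 11
 x^k (k >= 2): a_k = 2 a_{k-1} - 1 a_{k-2}.
Iterating: a_2 = 18, a_3 = 25, a_4 = 32, a_5 = 39, a_6 = 46, a_7 = 53, a_8 = 60.
So the coefficient of x^8 is 60.

60


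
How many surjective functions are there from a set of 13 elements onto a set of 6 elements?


By inclusion-exclusion on which target elements are missed, the number of surjections from an n-set onto a k-set is
surj(n, k) = sum_{j=0}^{k} (-1)^j C(k, j) (k - j)^n.
Equivalently surj(n, k) = k! * S(n, k), where S(n, k) is the Stirling number of the second kind.
For n = 13, k = 6:
S(13, 6) = 9321312, so
surj = 6! * 9321312 = 720 * 9321312 = 6711344640.

6711344640


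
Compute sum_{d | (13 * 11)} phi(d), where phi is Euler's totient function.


First, 13 * 11 = 143. One classical identity is sum_{d | n} phi(d) = n (each k in [1, n] has a unique gcd with n, and among the k's with gcd(k, n) = n/d there are phi(d) of them). So the sum equals 143. We also verify directly:
Divisors of 143: 1, 11, 13, 143.
phi values: 1, 10, 12, 120.
Sum = 143.

143


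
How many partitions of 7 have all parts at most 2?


Using the generating function (1-x)^(-1)(1-x^2)^(-1),
the coefficient of x^7 counts these restricted partitions.
Result = 4

4


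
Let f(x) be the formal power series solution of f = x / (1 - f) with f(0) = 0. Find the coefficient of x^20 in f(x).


Apply Lagrange inversion: f = x * phi(f) with phi(t) = 1/(1 - t), so
[x^n] f = (1/n) [t^(n-1)] phi(t)^n = (1/n) [t^(n-1)] (1 - t)^(-n) = (1/n) C(2n - 2, n - 1) = C_{n-1}.
For n = 20: C_19 = C(38, 19) / 20 = 35345263800/20 = 1767263190 = 1767263190.

1767263190


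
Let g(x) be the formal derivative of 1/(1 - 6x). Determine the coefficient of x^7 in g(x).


Differentiate termwise: d/dx sum_{k>=0} 6^k x^k = sum_{k>=1} k 6^k x^(k-1) = sum_{j>=0} (j+1) 6^(j+1) x^j.
Equivalently, d/dx [1/(1 - 6x)] = 6/(1 - 6x)^2.
For j = 7: 8 * 6^8 = 8 * 1679616 = 13436928.

13436928


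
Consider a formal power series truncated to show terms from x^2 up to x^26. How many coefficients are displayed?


From x^2 to x^26 inclusive, the count is 26 - 2 + 1 = 25.

25


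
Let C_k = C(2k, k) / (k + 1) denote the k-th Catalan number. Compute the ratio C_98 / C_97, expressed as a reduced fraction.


Using C_k = (2k)! / (k! (k+1)!), the ratio C_{k+1}/C_k simplifies to
C_{k+1}/C_k = [(2k+2)! / ((k+1)! (k+2)!)] * [k! (k+1)! / (2k)!]
 = (2k+2)(2k+1) / ((k+1)(k+2)) = 2(2k+1) / (k+2).
For k = 97: 2(2*97 + 1) / (97 + 2) = 390/99 = 130/33.

130/33


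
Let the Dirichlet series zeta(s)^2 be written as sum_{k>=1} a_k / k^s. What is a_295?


The Dirichlet convolution of the constant function 1 with itself gives (1 * 1)(k) = sum_{d | k} 1 = d(k), the number of positive divisors of k.
Since zeta(s) = sum_{k>=1} 1/k^s, we have zeta(s)^2 = sum_{k>=1} d(k)/k^s, so a_k = d(k).
For k = 295: the divisors are 1, 5, 59, 295.
Count = 4.

4


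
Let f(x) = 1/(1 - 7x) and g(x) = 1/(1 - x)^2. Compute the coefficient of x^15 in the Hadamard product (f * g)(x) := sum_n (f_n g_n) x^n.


f has coefficients f_k = 7^k. For g = 1/(1 - x)^2 the coefficient is g_k = C(k + 1, 1) = k + 1. The Hadamard coefficient is (f * g)_k = 7^k * (k + 1).
For k = 15: 7^15 * 16 = 4747561509943 * 16 = 75960984159088.

75960984159088


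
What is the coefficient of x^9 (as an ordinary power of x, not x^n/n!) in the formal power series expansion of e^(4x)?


The exponential series is e^y = sum_{k>=0} y^k / k!. Substituting y = 4x gives
e^(4x) = sum_{k>=0} 4^k x^k / k!.
So the coefficient of x^n is a^n/n! with a = 4, n = 9:
4^9 / 9! = 262144/362880 = 2048/2835

2048/2835


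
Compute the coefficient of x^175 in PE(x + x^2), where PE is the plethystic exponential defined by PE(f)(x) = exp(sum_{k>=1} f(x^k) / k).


With f(x) = x + x^2, the exponent is sum_{k>=1} (x^k + x^(2k)) / k = -ln(1 - x) - ln(1 - x^2). Exponentiating:
PE(x + x^2) = 1 / ((1 - x)(1 - x^2)).
This is the generating function for partitions of n into parts of size 1 or 2. The number of 2's can be any j in 0..87, and the rest are 1's, so
[x^175] = floor(175/2) + 1 = 88.

88


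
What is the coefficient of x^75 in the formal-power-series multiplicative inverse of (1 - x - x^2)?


Let the inverse be f(x) = sum_{k>=0} a_k x^k. From f(x) * (1 - x - x^2) = 1 and matching coefficients:
 x^0: a_0 = 1.
 x^1: a_1 - a_0 = 0, so a_1 = 1.
 x^k (k >= 2): a_k - a_{k-1} - a_{k-2} = 0, i.e. a_k = a_{k-1} + a_{k-2}.
This is the Fibonacci-type recurrence shifted so that a_0 = a_1 = 1.
Iterating: a_0=1, a_1=1, a_2=2, a_3=3, a_4=5, a_5=8, a_6=13, a_7=21, a_8=34, a_9=55, ...
a_75 = 3416454622906707.

3416454622906707


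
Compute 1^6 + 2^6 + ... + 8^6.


This power sum has a closed form given by Faulhaber's formula
sum_{k=1}^{m} k^p = (1 / (p + 1)) * sum_{j=0}^{p} C(p + 1, j) B_j m^(p + 1 - j),
but for small m direct computation is fastest:
1 + 64 + 729 + 4096 + 15625 + 46656 + 117649 + 262144 = 446964.

446964


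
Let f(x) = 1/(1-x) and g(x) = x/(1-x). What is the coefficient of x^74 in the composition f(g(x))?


First simplify the composition: f(g(x)) = 1/(1 - x/(1-x)) = (1-x)/((1-x) - x) = (1-x)/(1-2x).
Now extract the coefficient. Write (1-x)/(1-2x) = 1/(1-2x) - x/(1-2x).
The coefficient of x^n in 1/(1-2x) is 2^n, and in x/(1-2x) is 2^(n-1) (for n >= 1).
So the coefficient of x^74 is 2^74 - 2^73 = 18889465931478580854784 - 9444732965739290427392 = 9444732965739290427392.

9444732965739290427392


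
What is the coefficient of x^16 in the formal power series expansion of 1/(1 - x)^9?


The negative binomial / multiset identity is
1/(1 - x)^r = sum_{k>=0} C(k + r - 1, r - 1) x^k.
Here r = 9 and k = 16, so the coefficient is
C(16 + 8, 8) = C(24, 8)
= 735471

735471


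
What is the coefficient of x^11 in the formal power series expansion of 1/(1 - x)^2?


The expansion 1/(1 - x)^r = sum_{k>=0} C(k + r - 1, r - 1) x^k follows from the multiset / negative-binomial theorem (or from repeated differentiation of the geometric series).
For r = 2 and k = 11:
C(12, 1) = 479001600 / (1 * 39916800) = 12.

12


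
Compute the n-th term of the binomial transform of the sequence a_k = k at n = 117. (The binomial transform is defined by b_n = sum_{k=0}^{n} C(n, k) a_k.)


With a_k = k, b_n = sum_{k=0}^{n} C(n, k) k. Using k * C(n, k) = n * C(n-1, k-1) gives b_n = n * sum_{k>=1} C(n-1, k-1) = n * 2^(n-1).
For n = 117: 117 * 2^116 = 117 * 83076749736557242056487941267521536 = 9719979719177197320609089128300019712.

9719979719177197320609089128300019712


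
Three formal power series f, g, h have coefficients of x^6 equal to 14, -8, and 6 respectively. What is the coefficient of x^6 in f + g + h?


Series addition is componentwise:
14 + -8 + 6
= 12

12


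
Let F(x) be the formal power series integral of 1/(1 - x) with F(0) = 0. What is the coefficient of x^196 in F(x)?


1/(1 - x) = sum_{k>=0} x^k. Integrating termwise and using F(0) = 0 gives
F(x) = sum_{k>=0} x^(k+1) / (k+1) = sum_{m>=1} x^m / m = -ln(1 - x).
So the coefficient of x^196 is 1/196 = 1/196.

1/196


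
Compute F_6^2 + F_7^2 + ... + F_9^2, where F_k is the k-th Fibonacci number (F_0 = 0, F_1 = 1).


There is a standard identity sum_{k=0}^{N} F_k^2 = F_N * F_{N+1} (proved inductively from the telescoping relation F_k^2 = F_k F_{k+1} - F_{k-1} F_k). Then
sum_{k=6}^{9} F_k^2 = F_9 F_10 - F_5 F_6.
Computing: F_9 = 34, F_10 = 55, F_5 = 5, F_6 = 8.
Sum = 34 * 55 - 5 * 8 = 1830.

1830


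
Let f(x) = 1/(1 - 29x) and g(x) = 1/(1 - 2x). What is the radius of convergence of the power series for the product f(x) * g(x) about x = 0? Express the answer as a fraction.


The radius of 1/(1 - 29x) is 1/29 (nearest singularity at x = 1/29), and the radius of 1/(1 - 2x) is 1/2.
The product f(x)*g(x) = 1/((1 - 29x)(1 - 2x)) has singularities at both 1/29 and 1/2, so its radius of convergence is the distance to the nearest one:
min(1/29, 1/2) = 1/29.

1/29


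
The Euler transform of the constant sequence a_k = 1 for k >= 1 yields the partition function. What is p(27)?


The Euler transform converts the sequence a_k = 1 into the number of integer partitions.
Using the recurrence or dynamic programming:
p(27) = 3010

3010


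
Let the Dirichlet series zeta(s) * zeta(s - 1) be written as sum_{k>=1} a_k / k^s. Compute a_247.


Convolution gives a_k = sum_{d | k} d * 1 = sum_{d | k} d = sigma(k), the sum of positive divisors of k.
For k = 247, the divisors are 1, 13, 19, 247, so
sigma(247) = 1 + 13 + 19 + 247 = 280.

280


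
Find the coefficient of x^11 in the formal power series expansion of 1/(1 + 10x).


Write 1/(1 + c x) = 1/(1 - (-c) x) and apply the geometric-series identity
1/(1 - y) = sum_{k>=0} y^k to get 1/(1 + c x) = sum_{k>=0} (-c)^k x^k.
So the coefficient of x^k is (-c)^k = (-1)^k * c^k.
Here c = 10 and k = 11:
(-10)^11 = -1 * 100000000000 = -100000000000

-100000000000


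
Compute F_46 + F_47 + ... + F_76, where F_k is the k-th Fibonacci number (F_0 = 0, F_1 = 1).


Use the identity sum_{k=0}^{N} F_k = F_{N+2} - 1 (which follows from F_{k+2} - F_{k+1} = F_k). Then
sum_{k=46}^{76} F_k = (F_{78} - 1) - (F_{47} - 1) = F_{78} - F_{47}.
Computing: F_{78} = 8944394323791464, F_{47} = 2971215073, so
Sum = 8944394323791464 - 2971215073 = 8944391352576391.

8944391352576391


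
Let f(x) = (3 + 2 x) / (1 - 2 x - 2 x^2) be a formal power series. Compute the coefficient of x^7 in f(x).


Write f(x) = sum_{k>=0} a_k x^k. Multiplying both sides by 1 - 2 x - 2 x^2 gives
(1 - 2 x - 2 x^2) sum_{k>=0} a_k x^k = 3 + 2 x.
Matching coefficients:
 x^0: a_0 = 3
 x^1: a_1 - 2 a_0 = 2  =>  a_1 = 2*3 + 2 = 8
 x^k (k >= 2): a_k = 2 a_{k-1} + 2 a_{k-2}.
Iterating: a_2 = 22, a_3 = 60, a_4 = 164, a_5 = 448, a_6 = 1224, a_7 = 3344.
So the coefficient of x^7 is 3344.

3344


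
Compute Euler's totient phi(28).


phi(n) counts integers in [1, n] coprime to n. Using the multiplicative formula phi(n) = n * prod_{p | n} (1 - 1/p):
28 = 2^2 * 7, so
phi(28) = 28 * (1 - 1/2) * (1 - 1/7) = 12.

12


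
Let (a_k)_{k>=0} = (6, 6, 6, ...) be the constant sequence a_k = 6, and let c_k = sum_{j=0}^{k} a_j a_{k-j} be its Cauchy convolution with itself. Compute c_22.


Since a_j = 6 for all j >= 0, the convolution sum becomes
c_k = sum_{j=0}^{k} 6 * 6 = 36 * (k + 1).
Equivalently, the generating function of (a_k) is 6/(1 - x) and its square is 36/(1 - x)^2 = sum_{k>=0} 36(k + 1) x^k.
For k = 22: 36 * 23 = 828.

828


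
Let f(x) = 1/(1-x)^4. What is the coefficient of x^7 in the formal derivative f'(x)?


Differentiate: d/dx [ 1/(1-x)^r ] = r / (1-x)^(r+1).
Here r = 4, so f'(x) = 4 / (1-x)^5.
The expansion of 1/(1-x)^(r+1) has coefficient of x^n equal to C(n+r, r).
So the coefficient of x^7 in f'(x) is
4 * C(11, 4) = 4 * 330 = 1320

1320


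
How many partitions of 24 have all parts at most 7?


Using the generating function (1-x)^(-1)(1-x^2)^(-1)...(1-x^7)^(-1),
the coefficient of x^24 counts these restricted partitions.
Result = 733

733


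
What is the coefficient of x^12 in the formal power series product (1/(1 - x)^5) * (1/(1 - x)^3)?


Combine the factors: (1/(1 - x)^5) * (1/(1 - x)^3) = 1/(1 - x)^8.
Then use 1/(1 - x)^r = sum_{k>=0} C(k + r - 1, r - 1) x^k with r = 8 and k = 12:
C(19, 7) = 50388.

50388


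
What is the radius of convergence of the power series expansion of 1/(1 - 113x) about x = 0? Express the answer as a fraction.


Expanding 1/(1 - 113x) = sum_{k>=0} 113^k x^k, the series converges when |113x| < 1, i.e., |x| < 1/113.
So the radius of convergence is 1/113 = 1/113.

1/113


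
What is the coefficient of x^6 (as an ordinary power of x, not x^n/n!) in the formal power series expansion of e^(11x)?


The exponential series is e^y = sum_{k>=0} y^k / k!. Substituting y = 11x gives
e^(11x) = sum_{k>=0} 11^k x^k / k!.
So the coefficient of x^n is a^n/n! with a = 11, n = 6:
11^6 / 6! = 1771561/720 = 1771561/720

1771561/720


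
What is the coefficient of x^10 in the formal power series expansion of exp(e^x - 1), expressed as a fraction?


exp(e^x - 1) is the exponential generating function for the Bell numbers Bell_k: exp(e^x - 1) = sum_{k>=0} Bell_k x^k / k!.
So the coefficient of x^10 in exp(e^x - 1) is Bell_10 / 10!.
Computing: Bell_10 = 115975 and 10! = 3628800, giving
115975/3628800 = 4639/145152.

4639/145152


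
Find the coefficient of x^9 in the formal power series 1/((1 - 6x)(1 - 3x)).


By partial fractions or Cauchy convolution:
The coefficient equals sum_{k=0}^{9} 6^k * 3^(9-k).
= 20135709

20135709


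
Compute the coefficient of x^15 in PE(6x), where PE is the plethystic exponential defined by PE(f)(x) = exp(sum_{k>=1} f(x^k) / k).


With f(x) = 6x, the exponent is sum_{k>=1} 6 x^k / k = 6 * (-ln(1 - x)). Exponentiating:
PE(6x) = exp(-6 ln(1 - x)) = 1/(1 - x)^6.
By the negative binomial expansion, [x^n] 1/(1 - x)^6 = C(n + 5, 5).
For n = 15: C(20, 5) = 15504.

15504


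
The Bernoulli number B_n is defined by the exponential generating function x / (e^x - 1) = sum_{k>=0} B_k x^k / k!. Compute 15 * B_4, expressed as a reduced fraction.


Bernoulli numbers can also be computed recursively via B_0 = 1 and sum_{j=0}^{m} C(m+1, j) B_j = 0 for m >= 1. Odd-index Bernoulli numbers vanish for k >= 3.
Computing B_4 = -1/30, so 15 * B_4 = 15 * -1/30 = -1/2.

-1/2


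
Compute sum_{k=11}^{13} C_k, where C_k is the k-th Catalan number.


C_11 through C_13: 58786, 208012, 742900
Sum = 58786 + 208012 + 742900
= 1009698

1009698


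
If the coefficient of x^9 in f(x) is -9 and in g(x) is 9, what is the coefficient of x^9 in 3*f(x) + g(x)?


Scalar multiplication scales coefficients: 3 * -9 = -27.
Then add the g coefficient: -27 + 9
= -18

-18


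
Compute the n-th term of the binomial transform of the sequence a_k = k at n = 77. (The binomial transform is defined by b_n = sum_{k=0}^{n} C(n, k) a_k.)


With a_k = k, b_n = sum_{k=0}^{n} C(n, k) k. Using k * C(n, k) = n * C(n-1, k-1) gives b_n = n * sum_{k>=1} C(n-1, k-1) = n * 2^(n-1).
For n = 77: 77 * 2^76 = 77 * 75557863725914323419136 = 5817955506895402903273472.

5817955506895402903273472


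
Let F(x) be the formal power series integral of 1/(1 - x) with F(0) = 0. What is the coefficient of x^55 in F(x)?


1/(1 - x) = sum_{k>=0} x^k. Integrating termwise and using F(0) = 0 gives
F(x) = sum_{k>=0} x^(k+1) / (k+1) = sum_{m>=1} x^m / m = -ln(1 - x).
So the coefficient of x^55 is 1/55 = 1/55.

1/55


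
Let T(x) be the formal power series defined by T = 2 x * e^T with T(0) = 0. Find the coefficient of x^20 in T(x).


Apply the Lagrange inversion formula: if T = 2 x * phi(T) with phi(t) = e^t, then
[x^n] T = 2^n * (1/n) [t^(n-1)] phi(t)^n = 2^n * (1/n) [t^(n-1)] e^(n t) = 2^n * (1/n) * n^(n-1) / (n-1)! = 2^n * n^(n-1) / n!.
When c = 1 this is the Cayley count of rooted labeled trees on n vertices, divided by n!.
For n = 20: 2^20 * 20^19 / 20! = 1048576 * 5242880000000000000000000/2432902008176640000 = 33554432000000000000000/14849255421.

33554432000000000000000/14849255421


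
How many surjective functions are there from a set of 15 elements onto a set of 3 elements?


By inclusion-exclusion on which target elements are missed, the number of surjections from an n-set onto a k-set is
surj(n, k) = sum_{j=0}^{k} (-1)^j C(k, j) (k - j)^n.
Equivalently surj(n, k) = k! * S(n, k), where S(n, k) is the Stirling number of the second kind.
For n = 15, k = 3:
S(15, 3) = 2375101, so
surj = 3! * 2375101 = 6 * 2375101 = 14250606.

14250606


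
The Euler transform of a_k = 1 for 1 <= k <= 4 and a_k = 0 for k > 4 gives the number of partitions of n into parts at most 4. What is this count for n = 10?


Partitions of 10 into parts at most 4:
Using generating function (1-x)^(-1)(1-x^2)^(-1)...(1-x^4)^(-1),
the coefficient of x^10 = 23

23


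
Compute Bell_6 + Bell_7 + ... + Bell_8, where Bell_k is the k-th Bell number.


Recall Bell_k counts set partitions of a k-set (with Bell_0 = 1 by convention).
Bell_6 through Bell_8: 203, 877, 4140
Sum = 203 + 877 + 4140 = 5220.

5220


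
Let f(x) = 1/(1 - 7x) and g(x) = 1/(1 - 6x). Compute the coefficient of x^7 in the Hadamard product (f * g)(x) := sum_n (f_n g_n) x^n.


f has coefficients f_k = 7^k and g has coefficients g_k = 6^k, so the Hadamard product has coefficient (f*g)_k = 7^k * 6^k = 42^k.
For k = 7: 42^7 = 230539333248.

230539333248


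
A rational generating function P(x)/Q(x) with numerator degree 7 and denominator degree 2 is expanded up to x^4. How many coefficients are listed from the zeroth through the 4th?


Expanding up to x^4 gives the coefficients for x^0, x^1, ..., x^4.
That is 4 + 1 = 5 coefficients in total.

5


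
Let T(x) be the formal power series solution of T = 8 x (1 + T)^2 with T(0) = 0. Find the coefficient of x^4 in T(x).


Apply the Lagrange inversion formula: if T = 8 x * phi(T) with phi(t) = (1 + t)^2, then [x^n] T = 8^n * (1/n) [t^(n-1)] phi(t)^n = 8^n * (1/n) [t^(n-1)] (1 + t)^(2n) = 8^n * (1/n) C(2n, n-1).
Using the identity C(2n, n-1) = C(2n, n) * n / (n+1), the unscaled factor equals C(2n, n) / (n+1) = C_n, the n-th Catalan number.
For n = 4: C_4 = C(8, 4) / 5 = 70/5 = 14.
With the 8^4 = 4096 factor, the coefficient is 4096 * 14 = 57344.

57344


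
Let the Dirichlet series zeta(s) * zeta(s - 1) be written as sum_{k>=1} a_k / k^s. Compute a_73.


Convolution gives a_k = sum_{d | k} d * 1 = sum_{d | k} d = sigma(k), the sum of positive divisors of k.
For k = 73, the divisors are 1, 73, so
sigma(73) = 1 + 73 = 74.

74


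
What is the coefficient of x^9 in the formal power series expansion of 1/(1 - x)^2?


The expansion 1/(1 - x)^r = sum_{k>=0} C(k + r - 1, r - 1) x^k follows from the multiset / negative-binomial theorem (or from repeated differentiation of the geometric series).
For r = 2 and k = 9:
C(10, 1) = 3628800 / (1 * 362880) = 10.

10


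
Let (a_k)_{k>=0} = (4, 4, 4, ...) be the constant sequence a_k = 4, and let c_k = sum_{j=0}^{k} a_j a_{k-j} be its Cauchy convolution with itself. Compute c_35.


Since a_j = 4 for all j >= 0, the convolution sum becomes
c_k = sum_{j=0}^{k} 4 * 4 = 16 * (k + 1).
Equivalently, the generating function of (a_k) is 4/(1 - x) and its square is 16/(1 - x)^2 = sum_{k>=0} 16(k + 1) x^k.
For k = 35: 16 * 36 = 576.

576


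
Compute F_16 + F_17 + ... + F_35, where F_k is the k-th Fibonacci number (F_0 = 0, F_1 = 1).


Use the identity sum_{k=0}^{N} F_k = F_{N+2} - 1 (which follows from F_{k+2} - F_{k+1} = F_k). Then
sum_{k=16}^{35} F_k = (F_{37} - 1) - (F_{17} - 1) = F_{37} - F_{17}.
Computing: F_{37} = 24157817, F_{17} = 1597, so
Sum = 24157817 - 1597 = 24156220.

24156220


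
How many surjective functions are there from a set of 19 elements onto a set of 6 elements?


By inclusion-exclusion on which target elements are missed, the number of surjections from an n-set onto a k-set is
surj(n, k) = sum_{j=0}^{k} (-1)^j C(k, j) (k - j)^n.
Equivalently surj(n, k) = k! * S(n, k), where S(n, k) is the Stirling number of the second kind.
For n = 19, k = 6:
S(19, 6) = 693081601779, so
surj = 6! * 693081601779 = 720 * 693081601779 = 499018753280880.

499018753280880


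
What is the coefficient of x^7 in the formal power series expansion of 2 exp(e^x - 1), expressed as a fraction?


exp(e^x - 1) is the exponential generating function for the Bell numbers Bell_k: exp(e^x - 1) = sum_{k>=0} Bell_k x^k / k!.
So the coefficient of x^7 in 2 exp(e^x - 1) is 2 Bell_7 / 7!.
Computing: Bell_7 = 877 and 7! = 5040, giving
2 * 877/5040 = 877/2520.

877/2520


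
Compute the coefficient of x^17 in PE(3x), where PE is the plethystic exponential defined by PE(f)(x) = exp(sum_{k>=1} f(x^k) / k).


With f(x) = 3x, the exponent is sum_{k>=1} 3 x^k / k = 3 * (-ln(1 - x)). Exponentiating:
PE(3x) = exp(-3 ln(1 - x)) = 1/(1 - x)^3.
By the negative binomial expansion, [x^n] 1/(1 - x)^3 = C(n + 2, 2).
For n = 17: C(19, 2) = 171.

171


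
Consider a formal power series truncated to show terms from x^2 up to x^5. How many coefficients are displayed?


From x^2 to x^5 inclusive, the count is 5 - 2 + 1 = 4.

4


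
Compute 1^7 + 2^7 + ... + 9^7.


This power sum has a closed form given by Faulhaber's formula
sum_{k=1}^{m} k^p = (1 / (p + 1)) * sum_{j=0}^{p} C(p + 1, j) B_j m^(p + 1 - j),
but for small m direct computation is fastest:
1 + 128 + 2187 + 16384 + 78125 + 279936 + 823543 + 2097152 + 4782969 = 8080425.

8080425


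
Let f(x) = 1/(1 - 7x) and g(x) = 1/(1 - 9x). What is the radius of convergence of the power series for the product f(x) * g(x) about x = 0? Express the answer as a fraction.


The radius of 1/(1 - 7x) is 1/7 (nearest singularity at x = 1/7), and the radius of 1/(1 - 9x) is 1/9.
The product f(x)*g(x) = 1/((1 - 7x)(1 - 9x)) has singularities at both 1/7 and 1/9, so its radius of convergence is the distance to the nearest one:
min(1/7, 1/9) = 1/9.

1/9


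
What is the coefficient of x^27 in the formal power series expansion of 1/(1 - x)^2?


The negative binomial / multiset identity is
1/(1 - x)^r = sum_{k>=0} C(k + r - 1, r - 1) x^k.
Here r = 2 and k = 27, so the coefficient is
C(27 + 1, 1) = C(28, 1)
= 28

28


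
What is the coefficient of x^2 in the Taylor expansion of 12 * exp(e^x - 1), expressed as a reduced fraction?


exp(e^x - 1) = sum_{k>=0} Bell_k x^k / k!, where Bell_k is the k-th Bell number.
So the coefficient of x^2 is 12 * Bell_2 / 2!.
Computing: Bell_2 = 2 and 2! = 2, giving
12 * 2/2 = 12.

12


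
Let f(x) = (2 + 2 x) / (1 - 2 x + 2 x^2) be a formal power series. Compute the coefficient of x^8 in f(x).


Write f(x) = sum_{k>=0} a_k x^k. Multiplying both sides by 1 - 2 x + 2 x^2 gives
(1 - 2 x + 2 x^2) sum_{k>=0} a_k x^k = 2 + 2 x.
Matching coefficients:
 x^0: a_0 = 2
 x^1: a_1 - 2 a_0 = 2  =>  a_1 = 2*2 + 2 = 6
 x^k (k >= 2): a_k = 2 a_{k-1} - 2 a_{k-2}.
Iterating: a_2 = 8, a_3 = 4, a_4 = -8, a_5 = -24, a_6 = -32, a_7 = -16, a_8 = 32.
So the coefficient of x^8 is 32.

32


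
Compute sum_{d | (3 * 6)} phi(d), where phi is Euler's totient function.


First, 3 * 6 = 18. One classical identity is sum_{d | n} phi(d) = n (each k in [1, n] has a unique gcd with n, and among the k's with gcd(k, n) = n/d there are phi(d) of them). So the sum equals 18. We also verify directly:
Divisors of 18: 1, 2, 3, 6, 9, 18.
phi values: 1, 1, 2, 2, 6, 6.
Sum = 18.

18


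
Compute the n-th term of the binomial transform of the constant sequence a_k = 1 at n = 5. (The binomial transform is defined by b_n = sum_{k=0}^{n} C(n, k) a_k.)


With a_k = 1 for all k, b_n = sum_{k=0}^{n} C(n, k) = 2^n by the binomial theorem.
For n = 5: 2^5 = 32.

32


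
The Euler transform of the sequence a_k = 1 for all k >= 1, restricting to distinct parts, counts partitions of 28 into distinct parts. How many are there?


Partitions of 28 into distinct parts can be computed via generating function.
Product (1+x)(1+x^2)(1+x^3)...
The coefficient of x^28 = 222

222


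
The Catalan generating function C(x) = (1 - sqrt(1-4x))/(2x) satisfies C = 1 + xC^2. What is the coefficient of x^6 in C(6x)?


Substituting x -> 6x scales the n-th coefficient by 6^n, so [x^6] C(6x) = 6^6 * C_6.
C_6 = C(2*6, 6)/(7) = 924/7 = 132.
So 6^6 * 132 = 46656 * 132 = 6158592.

6158592


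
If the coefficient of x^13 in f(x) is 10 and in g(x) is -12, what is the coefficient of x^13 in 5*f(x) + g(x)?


Scalar multiplication scales coefficients: 5 * 10 = 50.
Then add the g coefficient: 50 + -12
= 38

38


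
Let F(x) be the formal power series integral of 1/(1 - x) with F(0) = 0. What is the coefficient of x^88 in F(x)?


1/(1 - x) = sum_{k>=0} x^k. Integrating termwise and using F(0) = 0 gives
F(x) = sum_{k>=0} x^(k+1) / (k+1) = sum_{m>=1} x^m / m = -ln(1 - x).
So the coefficient of x^88 is 1/88 = 1/88.

1/88


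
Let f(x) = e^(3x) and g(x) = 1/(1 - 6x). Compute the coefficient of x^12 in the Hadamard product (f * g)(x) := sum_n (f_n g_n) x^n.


Expanding: f_k = 3^k/k! (from e^(3x)) and g_k = 6^k (from 1/(1 - 6x)). So the Hadamard coefficient (f * g)_k = 3^k 6^k / k! = (18)^k / k!.
For k = 12: 18^12/12! = 1156831381426176/479001600 = 4649045868/1925.

4649045868/1925


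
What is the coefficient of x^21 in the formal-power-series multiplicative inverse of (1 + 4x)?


The inverse is 1/(1 + 4x). Apply the geometric identity 1/(1 - y) = sum_{k>=0} y^k with y = -4x:
1/(1 + 4x) = sum_{k>=0} (-4)^k x^k.
So the coefficient of x^21 is (-4)^21 = -4398046511104.

-4398046511104


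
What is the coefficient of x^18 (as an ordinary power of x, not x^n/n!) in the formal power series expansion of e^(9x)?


The exponential series is e^y = sum_{k>=0} y^k / k!. Substituting y = 9x gives
e^(9x) = sum_{k>=0} 9^k x^k / k!.
So the coefficient of x^n is a^n/n! with a = 9, n = 18:
9^18 / 18! = 150094635296999121/6402373705728000 = 22876792454961/975822848000

22876792454961/975822848000


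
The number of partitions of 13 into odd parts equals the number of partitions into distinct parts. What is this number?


Computing partitions of 13 into odd parts (1, 3, 5, ...):
Using the generating function prod_{k>=0} 1/(1-x^(2k+1)),
the count is 18

18


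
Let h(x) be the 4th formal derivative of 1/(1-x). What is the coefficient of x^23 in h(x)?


Differentiating 4 times: d^4/dx^4 [1/(1-x)] = 4!/(1-x)^5.
The expansion 1/(1-x)^5 = sum_{k>=0} C(k+4, 4) x^k, so the coefficient of x^n in 4!/(1-x)^5 is 4! * C(n+4, 4).
For n = 23: 24 * C(27, 4) = 24 * 17550 = 421200

421200


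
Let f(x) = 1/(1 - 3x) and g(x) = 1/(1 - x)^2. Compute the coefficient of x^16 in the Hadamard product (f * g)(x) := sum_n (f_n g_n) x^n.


f has coefficients f_k = 3^k. For g = 1/(1 - x)^2 the coefficient is g_k = C(k + 1, 1) = k + 1. The Hadamard coefficient is (f * g)_k = 3^k * (k + 1).
For k = 16: 3^16 * 17 = 43046721 * 17 = 731794257.

731794257


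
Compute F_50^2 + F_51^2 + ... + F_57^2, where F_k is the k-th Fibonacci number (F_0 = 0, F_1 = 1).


There is a standard identity sum_{k=0}^{N} F_k^2 = F_N * F_{N+1} (proved inductively from the telescoping relation F_k^2 = F_k F_{k+1} - F_{k-1} F_k). Then
sum_{k=50}^{57} F_k^2 = F_57 F_58 - F_49 F_50.
Computing: F_57 = 365435296162, F_58 = 591286729879, F_49 = 7778742049, F_50 = 12586269025.
Sum = 365435296162 * 591286729879 - 7778742049 * 12586269025 = 215979135909888065692173.

215979135909888065692173


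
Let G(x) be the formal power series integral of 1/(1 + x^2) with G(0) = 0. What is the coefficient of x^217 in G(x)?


1/(1 + x^2) = sum_{j>=0} (-1)^j x^(2j). Integrating termwise with G(0) = 0:
G(x) = sum_{j>=0} (-1)^j x^(2j+1) / (2j+1) = arctan(x).
Only odd powers are nonzero. For x^217 write 217 = 2*108 + 1, giving
(-1)^108 / 217 = 1/217 = 1/217.

1/217


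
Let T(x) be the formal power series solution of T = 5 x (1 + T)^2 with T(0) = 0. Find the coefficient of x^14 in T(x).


Apply the Lagrange inversion formula: if T = 5 x * phi(T) with phi(t) = (1 + t)^2, then [x^n] T = 5^n * (1/n) [t^(n-1)] phi(t)^n = 5^n * (1/n) [t^(n-1)] (1 + t)^(2n) = 5^n * (1/n) C(2n, n-1).
Using the identity C(2n, n-1) = C(2n, n) * n / (n+1), the unscaled factor equals C(2n, n) / (n+1) = C_n, the n-th Catalan number.
For n = 14: C_14 = C(28, 14) / 15 = 40116600/15 = 2674440.
With the 5^14 = 6103515625 factor, the coefficient is 6103515625 * 2674440 = 16323486328125000.

16323486328125000


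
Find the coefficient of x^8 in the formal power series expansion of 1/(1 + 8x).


Write 1/(1 + c x) = 1/(1 - (-c) x) and apply the geometric-series identity
1/(1 - y) = sum_{k>=0} y^k to get 1/(1 + c x) = sum_{k>=0} (-c)^k x^k.
So the coefficient of x^k is (-c)^k = (-1)^k * c^k.
Here c = 8 and k = 8:
(-8)^8 = 1 * 16777216 = 16777216

16777216


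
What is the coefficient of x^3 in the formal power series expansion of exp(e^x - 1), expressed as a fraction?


exp(e^x - 1) is the exponential generating function for the Bell numbers Bell_k: exp(e^x - 1) = sum_{k>=0} Bell_k x^k / k!.
So the coefficient of x^3 in exp(e^x - 1) is Bell_3 / 3!.
Computing: Bell_3 = 5 and 3! = 6, giving
5/6 = 5/6.

5/6


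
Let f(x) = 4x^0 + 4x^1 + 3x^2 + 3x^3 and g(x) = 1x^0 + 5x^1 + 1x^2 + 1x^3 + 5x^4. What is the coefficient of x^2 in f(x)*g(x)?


Cauchy product at x^2:
4*1 + 4*5 + 3*1
= 27

27


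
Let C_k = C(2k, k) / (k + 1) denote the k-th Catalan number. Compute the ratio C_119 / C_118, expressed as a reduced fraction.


Using C_k = (2k)! / (k! (k+1)!), the ratio C_{k+1}/C_k simplifies to
C_{k+1}/C_k = [(2k+2)! / ((k+1)! (k+2)!)] * [k! (k+1)! / (2k)!]
 = (2k+2)(2k+1) / ((k+1)(k+2)) = 2(2k+1) / (k+2).
For k = 118: 2(2*118 + 1) / (118 + 2) = 474/120 = 79/20.

79/20


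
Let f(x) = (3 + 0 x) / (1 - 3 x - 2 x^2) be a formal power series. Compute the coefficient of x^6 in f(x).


Write f(x) = sum_{k>=0} a_k x^k. Multiplying both sides by 1 - 3 x - 2 x^2 gives
(1 - 3 x - 2 x^2) sum_{k>=0} a_k x^k = 3 + 0 x.
Matching coefficients:
 x^0: a_0 = 3
 x^1: a_1 - 3 a_0 = 0  =>  a_1 = 3*3 + 0 = 9
 x^k (k >= 2): a_k = 3 a_{k-1} + 2 a_{k-2}.
Iterating: a_2 = 33, a_3 = 117, a_4 = 417, a_5 = 1485, a_6 = 5289.
So the coefficient of x^6 is 5289.

5289


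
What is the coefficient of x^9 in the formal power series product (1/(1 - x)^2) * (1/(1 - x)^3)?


Combine the factors: (1/(1 - x)^2) * (1/(1 - x)^3) = 1/(1 - x)^5.
Then use 1/(1 - x)^r = sum_{k>=0} C(k + r - 1, r - 1) x^k with r = 5 and k = 9:
C(13, 4) = 715.

715


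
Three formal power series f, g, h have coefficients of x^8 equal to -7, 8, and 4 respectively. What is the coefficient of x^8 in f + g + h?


Series addition is componentwise:
-7 + 8 + 4
= 5

5


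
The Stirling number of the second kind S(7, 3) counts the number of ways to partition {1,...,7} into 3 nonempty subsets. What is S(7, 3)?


Using the explicit formula S(n,k) = (1/k!) sum_{j=0}^{k} (-1)^(k-j) C(k,j) j^n:
S(7, 3) = 301
Equivalently, S(n,k) is n! times the coefficient of x^n in the EGF (e^x - 1)^k / k!.

301


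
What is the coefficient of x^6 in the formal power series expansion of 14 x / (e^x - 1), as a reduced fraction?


The exponential generating function for Bernoulli numbers is
x / (e^x - 1) = sum_{k>=0} B_k x^k / k!.
So the coefficient of x^6 in 14 x / (e^x - 1) is 14 B_6 / 6!.
Computing: B_6 = 1/42, 6! = 720, giving
14 * 1/42 / 720 = 1/2160.

1/2160


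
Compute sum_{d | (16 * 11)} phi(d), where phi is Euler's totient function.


First, 16 * 11 = 176. One classical identity is sum_{d | n} phi(d) = n (each k in [1, n] has a unique gcd with n, and among the k's with gcd(k, n) = n/d there are phi(d) of them). So the sum equals 176. We also verify directly:
Divisors of 176: 1, 2, 4, 8, 11, 16, 22, 44, 88, 176.
phi values: 1, 1, 2, 4, 10, 8, 10, 20, 40, 80.
Sum = 176.

176


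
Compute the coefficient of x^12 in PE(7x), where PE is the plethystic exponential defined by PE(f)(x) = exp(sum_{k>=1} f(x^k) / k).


With f(x) = 7x, the exponent is sum_{k>=1} 7 x^k / k = 7 * (-ln(1 - x)). Exponentiating:
PE(7x) = exp(-7 ln(1 - x)) = 1/(1 - x)^7.
By the negative binomial expansion, [x^n] 1/(1 - x)^7 = C(n + 6, 6).
For n = 12: C(18, 6) = 18564.

18564


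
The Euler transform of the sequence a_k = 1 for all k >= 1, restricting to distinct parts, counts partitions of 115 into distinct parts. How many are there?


Partitions of 115 into distinct parts can be computed via generating function.
Product (1+x)(1+x^2)(1+x^3)...
The coefficient of x^115 = 1490528

1490528


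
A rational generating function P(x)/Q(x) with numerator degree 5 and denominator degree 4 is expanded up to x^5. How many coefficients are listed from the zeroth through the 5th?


Expanding up to x^5 gives the coefficients for x^0, x^1, ..., x^5.
That is 5 + 1 = 6 coefficients in total.

6


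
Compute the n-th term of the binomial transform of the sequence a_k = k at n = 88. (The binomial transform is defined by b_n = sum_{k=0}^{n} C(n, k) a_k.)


With a_k = k, b_n = sum_{k=0}^{n} C(n, k) k. Using k * C(n, k) = n * C(n-1, k-1) gives b_n = n * sum_{k>=1} C(n-1, k-1) = n * 2^(n-1).
For n = 88: 88 * 2^87 = 88 * 154742504910672534362390528 = 13617340432139183023890366464.

13617340432139183023890366464


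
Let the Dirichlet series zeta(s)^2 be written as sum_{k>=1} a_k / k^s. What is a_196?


The Dirichlet convolution of the constant function 1 with itself gives (1 * 1)(k) = sum_{d | k} 1 = d(k), the number of positive divisors of k.
Since zeta(s) = sum_{k>=1} 1/k^s, we have zeta(s)^2 = sum_{k>=1} d(k)/k^s, so a_k = d(k).
For k = 196: the divisors are 1, 2, 4, 7, 14, 28, 49, 98, 196.
Count = 9.

9


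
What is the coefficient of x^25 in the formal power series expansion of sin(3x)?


The Maclaurin series is sin(t) = sum_{k>=0} (-1)^k t^(2k+1) / (2k+1)!, so substituting t = 3x, only odd powers of x are nonzero, with coefficient of x^(2k+1) equal to (-1)^k 3^(2k+1) / (2k+1)!.
Write 25 = 2*12 + 1, giving the coefficient (-1)^12 * 3^25 / 25! = 847288609443/15511210043330985984000000 = 14348907/262683704098816000000.

14348907/262683704098816000000


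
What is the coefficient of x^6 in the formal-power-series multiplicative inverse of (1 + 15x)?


The inverse is 1/(1 + 15x). Apply the geometric identity 1/(1 - y) = sum_{k>=0} y^k with y = -15x:
1/(1 + 15x) = sum_{k>=0} (-15)^k x^k.
So the coefficient of x^6 is (-15)^6 = 11390625.

11390625


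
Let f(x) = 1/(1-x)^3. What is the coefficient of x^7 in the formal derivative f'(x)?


Differentiate: d/dx [ 1/(1-x)^r ] = r / (1-x)^(r+1).
Here r = 3, so f'(x) = 3 / (1-x)^4.
The expansion of 1/(1-x)^(r+1) has coefficient of x^n equal to C(n+r, r).
So the coefficient of x^7 in f'(x) is
3 * C(10, 3) = 3 * 120 = 360

360


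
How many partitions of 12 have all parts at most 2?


Using the generating function (1-x)^(-1)(1-x^2)^(-1),
the coefficient of x^12 counts these restricted partitions.
Result = 7

7


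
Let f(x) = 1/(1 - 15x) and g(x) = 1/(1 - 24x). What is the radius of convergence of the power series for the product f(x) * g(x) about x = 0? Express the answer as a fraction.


The radius of 1/(1 - 15x) is 1/15 (nearest singularity at x = 1/15), and the radius of 1/(1 - 24x) is 1/24.
The product f(x)*g(x) = 1/((1 - 15x)(1 - 24x)) has singularities at both 1/15 and 1/24, so its radius of convergence is the distance to the nearest one:
min(1/15, 1/24) = 1/24.

1/24


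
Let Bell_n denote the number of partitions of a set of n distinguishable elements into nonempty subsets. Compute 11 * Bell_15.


Bell_15 can be computed from the Bell triangle or from Dobinski's identity Bell_n = (1/e) * sum_{k>=0} k^n / k!.
Computing Bell_15 = 1382958545.
Then 11 * 1382958545 = 15212543995.

15212543995


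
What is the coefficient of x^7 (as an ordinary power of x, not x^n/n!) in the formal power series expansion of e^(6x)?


The exponential series is e^y = sum_{k>=0} y^k / k!. Substituting y = 6x gives
e^(6x) = sum_{k>=0} 6^k x^k / k!.
So the coefficient of x^n is a^n/n! with a = 6, n = 7:
6^7 / 7! = 279936/5040 = 1944/35

1944/35


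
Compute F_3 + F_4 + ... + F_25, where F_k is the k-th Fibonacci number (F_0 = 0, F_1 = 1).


Use the identity sum_{k=0}^{N} F_k = F_{N+2} - 1 (which follows from F_{k+2} - F_{k+1} = F_k). Then
sum_{k=3}^{25} F_k = (F_{27} - 1) - (F_{4} - 1) = F_{27} - F_{4}.
Computing: F_{27} = 196418, F_{4} = 3, so
Sum = 196418 - 3 = 196415.

196415


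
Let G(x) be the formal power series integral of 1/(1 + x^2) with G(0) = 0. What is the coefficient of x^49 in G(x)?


1/(1 + x^2) = sum_{j>=0} (-1)^j x^(2j). Integrating termwise with G(0) = 0:
G(x) = sum_{j>=0} (-1)^j x^(2j+1) / (2j+1) = arctan(x).
Only odd powers are nonzero. For x^49 write 49 = 2*24 + 1, giving
(-1)^24 / 49 = 1/49 = 1/49.

1/49


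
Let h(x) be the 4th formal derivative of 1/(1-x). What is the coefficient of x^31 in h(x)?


Differentiating 4 times: d^4/dx^4 [1/(1-x)] = 4!/(1-x)^5.
The expansion 1/(1-x)^5 = sum_{k>=0} C(k+4, 4) x^k, so the coefficient of x^n in 4!/(1-x)^5 is 4! * C(n+4, 4).
For n = 31: 24 * C(35, 4) = 24 * 52360 = 1256640

1256640


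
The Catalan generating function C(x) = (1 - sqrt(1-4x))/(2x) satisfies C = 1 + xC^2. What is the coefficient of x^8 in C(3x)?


Substituting x -> 3x scales the n-th coefficient by 3^n, so [x^8] C(3x) = 3^8 * C_8.
C_8 = C(2*8, 8)/(9) = 12870/9 = 1430.
So 3^8 * 1430 = 6561 * 1430 = 9382230.

9382230


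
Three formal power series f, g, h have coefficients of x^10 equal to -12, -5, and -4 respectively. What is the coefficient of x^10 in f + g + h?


Series addition is componentwise:
-12 + -5 + -4
= -21

-21


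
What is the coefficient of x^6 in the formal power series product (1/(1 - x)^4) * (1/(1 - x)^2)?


Combine the factors: (1/(1 - x)^4) * (1/(1 - x)^2) = 1/(1 - x)^6.
Then use 1/(1 - x)^r = sum_{k>=0} C(k + r - 1, r - 1) x^k with r = 6 and k = 6:
C(11, 5) = 462.

462


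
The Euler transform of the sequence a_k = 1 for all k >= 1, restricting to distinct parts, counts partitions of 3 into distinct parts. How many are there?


Partitions of 3 into distinct parts can be computed via generating function.
Product (1+x)(1+x^2)(1+x^3)...
The coefficient of x^3 = 2

2


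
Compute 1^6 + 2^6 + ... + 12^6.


This power sum has a closed form given by Faulhaber's formula
sum_{k=1}^{m} k^p = (1 / (p + 1)) * sum_{j=0}^{p} C(p + 1, j) B_j m^(p + 1 - j),
but for small m direct computation is fastest:
1 + 64 + 729 + 4096 + 15625 + 46656 + 117649 + 262144 + 531441 + 1000000 + 1771561 + 2985984 = 6735950.

6735950


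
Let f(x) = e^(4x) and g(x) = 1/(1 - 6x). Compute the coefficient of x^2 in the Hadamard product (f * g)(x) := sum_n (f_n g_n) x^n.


Expanding: f_k = 4^k/k! (from e^(4x)) and g_k = 6^k (from 1/(1 - 6x)). So the Hadamard coefficient (f * g)_k = 4^k 6^k / k! = (24)^k / k!.
For k = 2: 24^2/2! = 576/2 = 288.

288


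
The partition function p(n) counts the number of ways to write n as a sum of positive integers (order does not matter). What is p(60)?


Using the generating function prod_{k>=1} 1/(1-x^k), we compute p(60).
By dynamic programming over parts 1 through 60:
p(60) = 966467

966467


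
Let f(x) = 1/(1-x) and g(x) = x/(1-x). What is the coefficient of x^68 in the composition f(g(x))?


First simplify the composition: f(g(x)) = 1/(1 - x/(1-x)) = (1-x)/((1-x) - x) = (1-x)/(1-2x).
Now extract the coefficient. Write (1-x)/(1-2x) = 1/(1-2x) - x/(1-2x).
The coefficient of x^n in 1/(1-2x) is 2^n, and in x/(1-2x) is 2^(n-1) (for n >= 1).
So the coefficient of x^68 is 2^68 - 2^67 = 295147905179352825856 - 147573952589676412928 = 147573952589676412928.

147573952589676412928


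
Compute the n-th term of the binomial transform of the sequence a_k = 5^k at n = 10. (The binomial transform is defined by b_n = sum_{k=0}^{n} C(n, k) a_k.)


With a_k = 5^k, b_n = sum_{k=0}^{n} C(n, k) 5^k = (1 + 5)^n by the binomial theorem.
For n = 10: (1 + 5)^10 = 6^10 = 60466176.

60466176


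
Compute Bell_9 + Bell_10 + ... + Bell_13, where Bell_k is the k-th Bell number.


Recall Bell_k counts set partitions of a k-set (with Bell_0 = 1 by convention).
Bell_9 through Bell_13: 21147, 115975, 678570, 4213597, 27644437
Sum = 21147 + 115975 + 678570 + 4213597 + 27644437 = 32673726.

32673726
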